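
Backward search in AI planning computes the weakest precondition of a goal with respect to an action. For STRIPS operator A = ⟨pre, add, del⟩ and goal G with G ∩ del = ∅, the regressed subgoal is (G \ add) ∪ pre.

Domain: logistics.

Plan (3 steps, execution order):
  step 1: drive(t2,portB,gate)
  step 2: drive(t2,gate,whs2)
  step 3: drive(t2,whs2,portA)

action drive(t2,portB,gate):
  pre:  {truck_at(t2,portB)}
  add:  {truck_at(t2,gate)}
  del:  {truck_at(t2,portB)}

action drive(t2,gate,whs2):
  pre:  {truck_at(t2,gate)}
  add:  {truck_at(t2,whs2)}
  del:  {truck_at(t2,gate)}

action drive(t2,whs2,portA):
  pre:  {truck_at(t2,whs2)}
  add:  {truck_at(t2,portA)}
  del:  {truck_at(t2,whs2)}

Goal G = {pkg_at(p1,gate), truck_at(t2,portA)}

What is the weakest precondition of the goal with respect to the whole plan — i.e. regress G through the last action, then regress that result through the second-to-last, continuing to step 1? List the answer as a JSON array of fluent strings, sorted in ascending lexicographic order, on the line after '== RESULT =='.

Work backward from the goal:
  through step 3 (drive(t2,whs2,portA)): drop {truck_at(t2,portA)}, keep {pkg_at(p1,gate)}, require {truck_at(t2,whs2)}
    → {pkg_at(p1,gate), truck_at(t2,whs2)}
  through step 2 (drive(t2,gate,whs2)): drop {truck_at(t2,whs2)}, keep {pkg_at(p1,gate)}, require {truck_at(t2,gate)}
    → {pkg_at(p1,gate), truck_at(t2,gate)}
  through step 1 (drive(t2,portB,gate)): drop {truck_at(t2,gate)}, keep {pkg_at(p1,gate)}, require {truck_at(t2,portB)}
    → {pkg_at(p1,gate), truck_at(t2,portB)}

== RESULT ==
["pkg_at(p1,gate)", "truck_at(t2,portB)"]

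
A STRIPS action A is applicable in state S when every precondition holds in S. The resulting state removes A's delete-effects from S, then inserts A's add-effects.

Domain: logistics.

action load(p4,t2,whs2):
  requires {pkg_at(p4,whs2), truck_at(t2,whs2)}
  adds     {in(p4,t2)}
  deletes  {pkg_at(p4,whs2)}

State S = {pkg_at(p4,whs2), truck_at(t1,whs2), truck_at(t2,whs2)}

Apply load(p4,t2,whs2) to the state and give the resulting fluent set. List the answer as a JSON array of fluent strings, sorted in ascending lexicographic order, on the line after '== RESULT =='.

Compute (S \ del) ∪ add:
  pre ⊆ S: {pkg_at(p4,whs2), truck_at(t2,whs2)} ⊆ S  — applicable
  S \ del = {truck_at(t1,whs2), truck_at(t2,whs2)}
  ∪ add   = {in(p4,t2), truck_at(t1,whs2), truck_at(t2,whs2)}

== RESULT ==
["in(p4,t2)", "truck_at(t1,whs2)", "truck_at(t2,whs2)"]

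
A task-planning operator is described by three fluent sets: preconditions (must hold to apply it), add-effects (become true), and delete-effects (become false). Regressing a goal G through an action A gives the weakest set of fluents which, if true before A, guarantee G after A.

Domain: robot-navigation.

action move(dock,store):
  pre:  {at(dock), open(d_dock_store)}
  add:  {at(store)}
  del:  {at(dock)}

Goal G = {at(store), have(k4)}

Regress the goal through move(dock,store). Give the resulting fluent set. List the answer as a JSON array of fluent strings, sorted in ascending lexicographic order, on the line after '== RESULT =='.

Compute (G \ add) ∪ pre:
  G ∩ del = {}  (empty — regression defined)
  G \ add = {at(store), have(k4)} \ {at(store)} = {have(k4)}
  ∪ pre   = {have(k4)} ∪ {at(dock), open(d_dock_store)}
          = {at(dock), have(k4), open(d_dock_store)}

== RESULT ==
["at(dock)", "have(k4)", "open(d_dock_store)"]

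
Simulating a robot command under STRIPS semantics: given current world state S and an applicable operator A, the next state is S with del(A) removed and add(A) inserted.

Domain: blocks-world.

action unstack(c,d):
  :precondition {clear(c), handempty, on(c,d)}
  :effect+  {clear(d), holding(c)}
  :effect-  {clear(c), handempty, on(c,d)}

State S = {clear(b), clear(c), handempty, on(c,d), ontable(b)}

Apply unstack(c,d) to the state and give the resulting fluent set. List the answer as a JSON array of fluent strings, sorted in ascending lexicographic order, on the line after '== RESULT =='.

Compute (S \ del) ∪ add:
  pre ⊆ S: {clear(c), handempty, on(c,d)} ⊆ S  — applicable
  S \ del = {clear(b), ontable(b)}
  ∪ add   = {clear(b), clear(d), holding(c), ontable(b)}

== RESULT ==
["clear(b)", "clear(d)", "holding(c)", "ontable(b)"]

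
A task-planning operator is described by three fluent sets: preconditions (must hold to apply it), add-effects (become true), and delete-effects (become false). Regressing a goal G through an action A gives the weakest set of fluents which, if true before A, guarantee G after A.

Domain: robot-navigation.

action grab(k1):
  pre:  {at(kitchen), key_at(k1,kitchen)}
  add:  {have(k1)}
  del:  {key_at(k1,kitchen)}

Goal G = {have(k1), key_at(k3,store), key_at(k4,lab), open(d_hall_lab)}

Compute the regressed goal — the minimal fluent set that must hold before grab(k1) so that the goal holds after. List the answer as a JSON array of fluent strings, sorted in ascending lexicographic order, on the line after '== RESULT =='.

Regress:
  G ∩ del = {}  (empty — regression defined)
  G \ add = {have(k1), key_at(k3,store), key_at(k4,lab), open(d_hall_lab)} \ {have(k1)} = {key_at(k3,store), key_at(k4,lab), open(d_hall_lab)}
  ∪ pre   = {key_at(k3,store), key_at(k4,lab), open(d_hall_lab)} ∪ {at(kitchen), key_at(k1,kitchen)}
          = {at(kitchen), key_at(k1,kitchen), key_at(k3,store), key_at(k4,lab), open(d_hall_lab)}

== RESULT ==
["at(kitchen)", "key_at(k1,kitchen)", "key_at(k3,store)", "key_at(k4,lab)", "open(d_hall_lab)"]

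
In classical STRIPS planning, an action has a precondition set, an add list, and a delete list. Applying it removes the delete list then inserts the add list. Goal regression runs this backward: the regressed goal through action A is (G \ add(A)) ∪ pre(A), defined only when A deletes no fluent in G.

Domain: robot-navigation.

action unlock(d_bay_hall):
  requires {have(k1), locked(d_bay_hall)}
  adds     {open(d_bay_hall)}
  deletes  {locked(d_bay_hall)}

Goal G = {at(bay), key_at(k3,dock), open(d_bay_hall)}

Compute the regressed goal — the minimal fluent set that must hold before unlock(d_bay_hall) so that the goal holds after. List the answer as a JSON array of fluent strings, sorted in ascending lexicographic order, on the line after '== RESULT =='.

Regress:
  G ∩ del = {}  (empty — regression defined)
  G \ add = {at(bay), key_at(k3,dock), open(d_bay_hall)} \ {open(d_bay_hall)} = {at(bay), key_at(k3,dock)}
  ∪ pre   = {at(bay), key_at(k3,dock)} ∪ {have(k1), locked(d_bay_hall)}
          = {at(bay), have(k1), key_at(k3,dock), locked(d_bay_hall)}

== RESULT ==
["at(bay)", "have(k1)", "key_at(k3,dock)", "locked(d_bay_hall)"]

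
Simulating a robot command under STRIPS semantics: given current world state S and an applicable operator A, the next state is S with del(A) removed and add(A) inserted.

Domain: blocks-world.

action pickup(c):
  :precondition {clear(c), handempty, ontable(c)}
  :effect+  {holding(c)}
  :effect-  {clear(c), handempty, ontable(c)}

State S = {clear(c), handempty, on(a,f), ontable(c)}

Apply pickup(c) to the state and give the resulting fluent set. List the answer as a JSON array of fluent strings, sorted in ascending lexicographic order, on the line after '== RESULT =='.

Compute (S \ del) ∪ add:
  pre ⊆ S: {clear(c), handempty, ontable(c)} ⊆ S  — applicable
  S \ del = {on(a,f)}
  ∪ add   = {holding(c), on(a,f)}

== RESULT ==
["holding(c)", "on(a,f)"]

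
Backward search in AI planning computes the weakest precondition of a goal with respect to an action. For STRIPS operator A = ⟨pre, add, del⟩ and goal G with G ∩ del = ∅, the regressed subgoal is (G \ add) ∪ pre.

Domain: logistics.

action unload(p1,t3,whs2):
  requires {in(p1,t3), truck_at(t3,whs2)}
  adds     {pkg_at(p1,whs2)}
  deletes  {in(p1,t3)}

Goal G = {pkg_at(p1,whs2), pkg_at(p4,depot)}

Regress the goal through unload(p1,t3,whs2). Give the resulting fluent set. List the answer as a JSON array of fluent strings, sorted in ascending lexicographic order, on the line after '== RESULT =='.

Regress:
  G ∩ del = {}  (empty — regression defined)
  G \ add = {pkg_at(p1,whs2), pkg_at(p4,depot)} \ {pkg_at(p1,whs2)} = {pkg_at(p4,depot)}
  ∪ pre   = {pkg_at(p4,depot)} ∪ {in(p1,t3), truck_at(t3,whs2)}
          = {in(p1,t3), pkg_at(p4,depot), truck_at(t3,whs2)}

== RESULT ==
["in(p1,t3)", "pkg_at(p4,depot)", "truck_at(t3,whs2)"]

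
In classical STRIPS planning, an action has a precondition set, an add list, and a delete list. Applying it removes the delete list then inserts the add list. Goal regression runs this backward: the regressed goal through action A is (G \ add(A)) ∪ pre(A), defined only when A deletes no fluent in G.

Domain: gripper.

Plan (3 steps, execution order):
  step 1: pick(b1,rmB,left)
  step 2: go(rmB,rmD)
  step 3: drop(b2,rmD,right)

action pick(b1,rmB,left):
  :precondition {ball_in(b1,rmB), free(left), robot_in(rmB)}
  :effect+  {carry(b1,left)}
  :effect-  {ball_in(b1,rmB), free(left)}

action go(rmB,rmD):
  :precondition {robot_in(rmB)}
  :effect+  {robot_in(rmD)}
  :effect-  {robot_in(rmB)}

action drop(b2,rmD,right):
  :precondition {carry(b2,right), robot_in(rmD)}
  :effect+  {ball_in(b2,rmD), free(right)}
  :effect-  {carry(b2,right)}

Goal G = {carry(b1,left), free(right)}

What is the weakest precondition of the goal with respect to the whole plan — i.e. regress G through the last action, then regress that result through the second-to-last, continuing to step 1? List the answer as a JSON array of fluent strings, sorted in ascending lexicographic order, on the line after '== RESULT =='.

Work backward from the goal:
  through step 3 (drop(b2,rmD,right)): drop {free(right)}, keep {carry(b1,left)}, require {carry(b2,right), robot_in(rmD)}
    → {carry(b1,left), carry(b2,right), robot_in(rmD)}
  through step 2 (go(rmB,rmD)): drop {robot_in(rmD)}, keep {carry(b1,left), carry(b2,right)}, require {robot_in(rmB)}
    → {carry(b1,left), carry(b2,right), robot_in(rmB)}
  through step 1 (pick(b1,rmB,left)): drop {carry(b1,left)}, keep {carry(b2,right), robot_in(rmB)}, require {ball_in(b1,rmB), free(left), robot_in(rmB)}
    → {ball_in(b1,rmB), carry(b2,right), free(left), robot_in(rmB)}

== RESULT ==
["ball_in(b1,rmB)", "carry(b2,right)", "free(left)", "robot_in(rmB)"]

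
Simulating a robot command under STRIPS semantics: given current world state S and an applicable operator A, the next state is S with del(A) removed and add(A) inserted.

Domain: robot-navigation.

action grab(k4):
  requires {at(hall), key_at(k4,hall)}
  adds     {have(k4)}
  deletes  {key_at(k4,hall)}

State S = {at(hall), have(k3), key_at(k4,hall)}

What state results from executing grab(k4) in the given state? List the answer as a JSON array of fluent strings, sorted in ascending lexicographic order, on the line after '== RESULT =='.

Progress:
  pre ⊆ S: {at(hall), key_at(k4,hall)} ⊆ S  — applicable
  S \ del = {at(hall), have(k3)}
  ∪ add   = {at(hall), have(k3), have(k4)}

== RESULT ==
["at(hall)", "have(k3)", "have(k4)"]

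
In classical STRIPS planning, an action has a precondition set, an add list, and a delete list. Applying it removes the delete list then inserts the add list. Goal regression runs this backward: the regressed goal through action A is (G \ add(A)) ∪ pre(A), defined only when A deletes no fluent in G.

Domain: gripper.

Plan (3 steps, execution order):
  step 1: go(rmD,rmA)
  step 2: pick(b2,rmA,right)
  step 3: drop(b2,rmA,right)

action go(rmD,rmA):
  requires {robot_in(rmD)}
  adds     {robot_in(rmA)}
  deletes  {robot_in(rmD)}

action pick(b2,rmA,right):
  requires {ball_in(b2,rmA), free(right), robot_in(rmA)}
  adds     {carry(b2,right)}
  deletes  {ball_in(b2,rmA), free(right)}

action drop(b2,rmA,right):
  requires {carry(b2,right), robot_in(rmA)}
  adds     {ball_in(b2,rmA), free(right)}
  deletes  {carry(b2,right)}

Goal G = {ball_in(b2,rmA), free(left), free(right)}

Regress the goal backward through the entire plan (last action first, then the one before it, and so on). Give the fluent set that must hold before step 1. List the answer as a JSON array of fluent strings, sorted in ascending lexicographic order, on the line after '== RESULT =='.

Regress step by step:
  through step 3 (drop(b2,rmA,right)): drop {ball_in(b2,rmA), free(right)}, keep {free(left)}, require {carry(b2,right), robot_in(rmA)}
    → {carry(b2,right), free(left), robot_in(rmA)}
  through step 2 (pick(b2,rmA,right)): drop {carry(b2,right)}, keep {free(left), robot_in(rmA)}, require {ball_in(b2,rmA), free(right), robot_in(rmA)}
    → {ball_in(b2,rmA), free(left), free(right), robot_in(rmA)}
  through step 1 (go(rmD,rmA)): drop {robot_in(rmA)}, keep {ball_in(b2,rmA), free(left), free(right)}, require {robot_in(rmD)}
    → {ball_in(b2,rmA), free(left), free(right), robot_in(rmD)}

== RESULT ==
["ball_in(b2,rmA)", "free(left)", "free(right)", "robot_in(rmD)"]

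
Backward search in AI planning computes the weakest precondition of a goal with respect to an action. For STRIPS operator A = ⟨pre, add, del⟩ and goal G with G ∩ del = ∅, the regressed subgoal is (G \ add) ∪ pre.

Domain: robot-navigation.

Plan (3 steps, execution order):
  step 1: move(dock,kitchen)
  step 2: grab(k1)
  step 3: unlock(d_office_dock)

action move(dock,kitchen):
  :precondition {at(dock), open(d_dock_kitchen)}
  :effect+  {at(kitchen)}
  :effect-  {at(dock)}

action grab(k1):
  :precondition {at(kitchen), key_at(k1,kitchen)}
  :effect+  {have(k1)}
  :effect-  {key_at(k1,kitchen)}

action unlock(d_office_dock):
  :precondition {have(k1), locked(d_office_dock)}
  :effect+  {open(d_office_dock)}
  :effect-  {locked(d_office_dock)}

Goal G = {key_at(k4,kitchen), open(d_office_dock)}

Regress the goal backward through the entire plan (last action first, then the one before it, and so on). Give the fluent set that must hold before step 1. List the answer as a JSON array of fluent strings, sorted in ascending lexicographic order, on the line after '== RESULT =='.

Regress step by step:
  through step 3 (unlock(d_office_dock)): drop {open(d_office_dock)}, keep {key_at(k4,kitchen)}, require {have(k1), locked(d_office_dock)}
    → {have(k1), key_at(k4,kitchen), locked(d_office_dock)}
  through step 2 (grab(k1)): drop {have(k1)}, keep {key_at(k4,kitchen), locked(d_office_dock)}, require {at(kitchen), key_at(k1,kitchen)}
    → {at(kitchen), key_at(k1,kitchen), key_at(k4,kitchen), locked(d_office_dock)}
  through step 1 (move(dock,kitchen)): drop {at(kitchen)}, keep {key_at(k1,kitchen), key_at(k4,kitchen), locked(d_office_dock)}, require {at(dock), open(d_dock_kitchen)}
    → {at(dock), key_at(k1,kitchen), key_at(k4,kitchen), locked(d_office_dock), open(d_dock_kitchen)}

== RESULT ==
["at(dock)", "key_at(k1,kitchen)", "key_at(k4,kitchen)", "locked(d_office_dock)", "open(d_dock_kitchen)"]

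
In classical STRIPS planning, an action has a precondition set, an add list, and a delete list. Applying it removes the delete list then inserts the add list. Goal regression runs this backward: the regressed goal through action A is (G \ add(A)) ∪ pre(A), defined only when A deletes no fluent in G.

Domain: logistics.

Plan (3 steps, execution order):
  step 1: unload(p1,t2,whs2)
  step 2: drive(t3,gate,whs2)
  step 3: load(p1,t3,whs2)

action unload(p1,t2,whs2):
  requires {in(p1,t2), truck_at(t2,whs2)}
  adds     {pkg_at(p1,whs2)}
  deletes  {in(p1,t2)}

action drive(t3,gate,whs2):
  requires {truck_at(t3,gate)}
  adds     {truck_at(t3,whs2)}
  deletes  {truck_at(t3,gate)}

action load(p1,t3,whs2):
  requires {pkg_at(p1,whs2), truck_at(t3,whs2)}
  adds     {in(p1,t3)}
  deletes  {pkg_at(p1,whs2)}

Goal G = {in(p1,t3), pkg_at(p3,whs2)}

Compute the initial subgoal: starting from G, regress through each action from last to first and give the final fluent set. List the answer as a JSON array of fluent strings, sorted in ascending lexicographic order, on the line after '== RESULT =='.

Regress step by step:
  through step 3 (load(p1,t3,whs2)): drop {in(p1,t3)}, keep {pkg_at(p3,whs2)}, require {pkg_at(p1,whs2), truck_at(t3,whs2)}
    → {pkg_at(p1,whs2), pkg_at(p3,whs2), truck_at(t3,whs2)}
  through step 2 (drive(t3,gate,whs2)): drop {truck_at(t3,whs2)}, keep {pkg_at(p1,whs2), pkg_at(p3,whs2)}, require {truck_at(t3,gate)}
    → {pkg_at(p1,whs2), pkg_at(p3,whs2), truck_at(t3,gate)}
  through step 1 (unload(p1,t2,whs2)): drop {pkg_at(p1,whs2)}, keep {pkg_at(p3,whs2), truck_at(t3,gate)}, require {in(p1,t2), truck_at(t2,whs2)}
    → {in(p1,t2), pkg_at(p3,whs2), truck_at(t2,whs2), truck_at(t3,gate)}

== RESULT ==
["in(p1,t2)", "pkg_at(p3,whs2)", "truck_at(t2,whs2)", "truck_at(t3,gate)"]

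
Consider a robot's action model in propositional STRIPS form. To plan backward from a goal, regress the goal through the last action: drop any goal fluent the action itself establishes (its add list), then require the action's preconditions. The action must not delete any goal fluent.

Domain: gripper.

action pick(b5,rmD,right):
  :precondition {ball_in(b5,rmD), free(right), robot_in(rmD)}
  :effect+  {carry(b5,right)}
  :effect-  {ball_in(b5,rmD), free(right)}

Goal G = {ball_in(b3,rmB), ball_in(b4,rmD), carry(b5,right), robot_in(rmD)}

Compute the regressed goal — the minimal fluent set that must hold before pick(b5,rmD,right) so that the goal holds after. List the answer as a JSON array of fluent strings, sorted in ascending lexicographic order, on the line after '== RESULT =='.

Compute (G \ add) ∪ pre:
  G ∩ del = {}  (empty — regression defined)
  G \ add = {ball_in(b3,rmB), ball_in(b4,rmD), carry(b5,right), robot_in(rmD)} \ {carry(b5,right)} = {ball_in(b3,rmB), ball_in(b4,rmD), robot_in(rmD)}
  ∪ pre   = {ball_in(b3,rmB), ball_in(b4,rmD), robot_in(rmD)} ∪ {ball_in(b5,rmD), free(right), robot_in(rmD)}
          = {ball_in(b3,rmB), ball_in(b4,rmD), ball_in(b5,rmD), free(right), robot_in(rmD)}

== RESULT ==
["ball_in(b3,rmB)", "ball_in(b4,rmD)", "ball_in(b5,rmD)", "free(right)", "robot_in(rmD)"]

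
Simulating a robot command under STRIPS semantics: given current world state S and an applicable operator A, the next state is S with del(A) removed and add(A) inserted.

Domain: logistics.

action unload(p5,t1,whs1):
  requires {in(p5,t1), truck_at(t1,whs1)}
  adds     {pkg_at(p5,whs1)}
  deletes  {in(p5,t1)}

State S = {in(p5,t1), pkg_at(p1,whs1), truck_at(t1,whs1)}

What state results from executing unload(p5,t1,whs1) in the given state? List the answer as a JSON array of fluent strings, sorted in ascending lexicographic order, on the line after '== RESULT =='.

Progress:
  pre ⊆ S: {in(p5,t1), truck_at(t1,whs1)} ⊆ S  — applicable
  S \ del = {pkg_at(p1,whs1), truck_at(t1,whs1)}
  ∪ add   = {pkg_at(p1,whs1), pkg_at(p5,whs1), truck_at(t1,whs1)}

== RESULT ==
["pkg_at(p1,whs1)", "pkg_at(p5,whs1)", "truck_at(t1,whs1)"]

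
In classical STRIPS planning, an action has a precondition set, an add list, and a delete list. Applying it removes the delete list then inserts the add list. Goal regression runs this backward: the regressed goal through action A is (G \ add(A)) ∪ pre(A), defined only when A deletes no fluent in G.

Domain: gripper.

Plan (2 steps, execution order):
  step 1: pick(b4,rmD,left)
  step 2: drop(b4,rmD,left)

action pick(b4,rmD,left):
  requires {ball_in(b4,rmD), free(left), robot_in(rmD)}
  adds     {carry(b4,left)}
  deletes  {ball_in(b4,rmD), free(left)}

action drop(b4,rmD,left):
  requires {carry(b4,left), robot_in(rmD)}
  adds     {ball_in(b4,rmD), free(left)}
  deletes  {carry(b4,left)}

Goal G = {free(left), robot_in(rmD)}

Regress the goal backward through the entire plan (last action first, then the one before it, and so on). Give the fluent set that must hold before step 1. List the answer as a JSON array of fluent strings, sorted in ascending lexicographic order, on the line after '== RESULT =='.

Regress step by step:
  through step 2 (drop(b4,rmD,left)): drop {free(left)}, keep {robot_in(rmD)}, require {carry(b4,left), robot_in(rmD)}
    → {carry(b4,left), robot_in(rmD)}
  through step 1 (pick(b4,rmD,left)): drop {carry(b4,left)}, keep {robot_in(rmD)}, require {ball_in(b4,rmD), free(left), robot_in(rmD)}
    → {ball_in(b4,rmD), free(left), robot_in(rmD)}

== RESULT ==
["ball_in(b4,rmD)", "free(left)", "robot_in(rmD)"]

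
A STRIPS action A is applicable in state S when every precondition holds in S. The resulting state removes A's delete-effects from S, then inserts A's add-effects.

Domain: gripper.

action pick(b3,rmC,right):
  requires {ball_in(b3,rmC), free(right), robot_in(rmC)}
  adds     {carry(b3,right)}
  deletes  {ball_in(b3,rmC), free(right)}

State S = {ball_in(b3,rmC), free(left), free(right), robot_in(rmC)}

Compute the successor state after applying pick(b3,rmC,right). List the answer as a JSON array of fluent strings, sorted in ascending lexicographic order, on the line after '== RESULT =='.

Progress:
  pre ⊆ S: {ball_in(b3,rmC), free(right), robot_in(rmC)} ⊆ S  — applicable
  S \ del = {free(left), robot_in(rmC)}
  ∪ add   = {carry(b3,right), free(left), robot_in(rmC)}

== RESULT ==
["carry(b3,right)", "free(left)", "robot_in(rmC)"]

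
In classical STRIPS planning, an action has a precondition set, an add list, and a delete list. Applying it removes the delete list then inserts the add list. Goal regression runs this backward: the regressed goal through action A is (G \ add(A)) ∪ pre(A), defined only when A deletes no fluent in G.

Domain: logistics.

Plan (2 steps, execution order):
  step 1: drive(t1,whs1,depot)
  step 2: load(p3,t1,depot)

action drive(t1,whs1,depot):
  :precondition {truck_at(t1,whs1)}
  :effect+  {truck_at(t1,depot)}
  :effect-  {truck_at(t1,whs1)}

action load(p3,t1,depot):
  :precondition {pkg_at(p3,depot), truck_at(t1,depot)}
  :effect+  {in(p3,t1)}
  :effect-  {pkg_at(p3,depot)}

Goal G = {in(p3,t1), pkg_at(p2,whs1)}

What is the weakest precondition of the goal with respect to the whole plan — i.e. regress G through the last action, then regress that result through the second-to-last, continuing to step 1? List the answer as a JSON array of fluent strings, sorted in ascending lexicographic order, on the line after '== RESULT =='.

Regress step by step:
  through step 2 (load(p3,t1,depot)): drop {in(p3,t1)}, keep {pkg_at(p2,whs1)}, require {pkg_at(p3,depot), truck_at(t1,depot)}
    → {pkg_at(p2,whs1), pkg_at(p3,depot), truck_at(t1,depot)}
  through step 1 (drive(t1,whs1,depot)): drop {truck_at(t1,depot)}, keep {pkg_at(p2,whs1), pkg_at(p3,depot)}, require {truck_at(t1,whs1)}
    → {pkg_at(p2,whs1), pkg_at(p3,depot), truck_at(t1,whs1)}

== RESULT ==
["pkg_at(p2,whs1)", "pkg_at(p3,depot)", "truck_at(t1,whs1)"]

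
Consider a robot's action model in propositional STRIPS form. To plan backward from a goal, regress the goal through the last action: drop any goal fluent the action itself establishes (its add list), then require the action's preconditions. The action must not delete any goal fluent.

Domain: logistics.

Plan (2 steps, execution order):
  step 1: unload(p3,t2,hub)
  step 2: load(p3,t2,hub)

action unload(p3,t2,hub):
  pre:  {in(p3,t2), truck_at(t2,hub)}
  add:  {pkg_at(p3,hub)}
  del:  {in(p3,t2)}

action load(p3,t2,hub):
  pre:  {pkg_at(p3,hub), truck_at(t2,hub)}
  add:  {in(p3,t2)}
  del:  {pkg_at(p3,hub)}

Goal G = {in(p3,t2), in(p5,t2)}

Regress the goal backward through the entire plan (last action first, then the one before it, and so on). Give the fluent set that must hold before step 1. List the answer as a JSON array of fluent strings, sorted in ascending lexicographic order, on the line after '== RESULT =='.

Work backward from the goal:
  through step 2 (load(p3,t2,hub)): drop {in(p3,t2)}, keep {in(p5,t2)}, require {pkg_at(p3,hub), truck_at(t2,hub)}
    → {in(p5,t2), pkg_at(p3,hub), truck_at(t2,hub)}
  through step 1 (unload(p3,t2,hub)): drop {pkg_at(p3,hub)}, keep {in(p5,t2), truck_at(t2,hub)}, require {in(p3,t2), truck_at(t2,hub)}
    → {in(p3,t2), in(p5,t2), truck_at(t2,hub)}

== RESULT ==
["in(p3,t2)", "in(p5,t2)", "truck_at(t2,hub)"]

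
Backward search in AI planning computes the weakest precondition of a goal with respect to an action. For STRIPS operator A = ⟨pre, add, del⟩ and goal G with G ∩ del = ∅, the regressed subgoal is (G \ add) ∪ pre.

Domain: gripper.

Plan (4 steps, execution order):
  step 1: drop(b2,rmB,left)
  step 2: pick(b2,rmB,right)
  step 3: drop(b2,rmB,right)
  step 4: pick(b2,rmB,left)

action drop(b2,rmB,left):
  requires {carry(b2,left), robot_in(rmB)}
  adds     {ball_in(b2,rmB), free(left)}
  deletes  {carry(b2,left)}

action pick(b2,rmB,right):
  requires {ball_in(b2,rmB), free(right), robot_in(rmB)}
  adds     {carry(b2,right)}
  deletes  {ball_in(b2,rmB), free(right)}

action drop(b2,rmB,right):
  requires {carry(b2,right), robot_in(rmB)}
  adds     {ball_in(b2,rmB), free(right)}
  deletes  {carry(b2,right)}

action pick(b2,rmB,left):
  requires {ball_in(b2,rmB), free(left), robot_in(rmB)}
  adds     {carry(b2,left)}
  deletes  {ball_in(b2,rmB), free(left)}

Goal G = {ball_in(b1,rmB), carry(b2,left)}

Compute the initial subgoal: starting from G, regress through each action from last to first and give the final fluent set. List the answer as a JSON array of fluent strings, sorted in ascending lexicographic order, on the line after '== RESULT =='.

Regress step by step:
  through step 4 (pick(b2,rmB,left)): drop {carry(b2,left)}, keep {ball_in(b1,rmB)}, require {ball_in(b2,rmB), free(left), robot_in(rmB)}
    → {ball_in(b1,rmB), ball_in(b2,rmB), free(left), robot_in(rmB)}
  through step 3 (drop(b2,rmB,right)): drop {ball_in(b2,rmB)}, keep {ball_in(b1,rmB), free(left), robot_in(rmB)}, require {carry(b2,right), robot_in(rmB)}
    → {ball_in(b1,rmB), carry(b2,right), free(left), robot_in(rmB)}
  through step 2 (pick(b2,rmB,right)): drop {carry(b2,right)}, keep {ball_in(b1,rmB), free(left), robot_in(rmB)}, require {ball_in(b2,rmB), free(right), robot_in(rmB)}
    → {ball_in(b1,rmB), ball_in(b2,rmB), free(left), free(right), robot_in(rmB)}
  through step 1 (drop(b2,rmB,left)): drop {ball_in(b2,rmB), free(left)}, keep {ball_in(b1,rmB), free(right), robot_in(rmB)}, require {carry(b2,left), robot_in(rmB)}
    → {ball_in(b1,rmB), carry(b2,left), free(right), robot_in(rmB)}

== RESULT ==
["ball_in(b1,rmB)", "carry(b2,left)", "free(right)", "robot_in(rmB)"]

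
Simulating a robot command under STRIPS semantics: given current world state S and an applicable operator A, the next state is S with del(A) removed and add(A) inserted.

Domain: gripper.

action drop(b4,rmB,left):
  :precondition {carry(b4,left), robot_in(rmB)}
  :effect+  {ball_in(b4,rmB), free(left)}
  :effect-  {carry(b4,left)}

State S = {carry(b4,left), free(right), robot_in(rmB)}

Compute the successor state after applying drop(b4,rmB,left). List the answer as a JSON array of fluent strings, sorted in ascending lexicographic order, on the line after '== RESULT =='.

Progress:
  pre ⊆ S: {carry(b4,left), robot_in(rmB)} ⊆ S  — applicable
  S \ del = {free(right), robot_in(rmB)}
  ∪ add   = {ball_in(b4,rmB), free(left), free(right), robot_in(rmB)}

== RESULT ==
["ball_in(b4,rmB)", "free(left)", "free(right)", "robot_in(rmB)"]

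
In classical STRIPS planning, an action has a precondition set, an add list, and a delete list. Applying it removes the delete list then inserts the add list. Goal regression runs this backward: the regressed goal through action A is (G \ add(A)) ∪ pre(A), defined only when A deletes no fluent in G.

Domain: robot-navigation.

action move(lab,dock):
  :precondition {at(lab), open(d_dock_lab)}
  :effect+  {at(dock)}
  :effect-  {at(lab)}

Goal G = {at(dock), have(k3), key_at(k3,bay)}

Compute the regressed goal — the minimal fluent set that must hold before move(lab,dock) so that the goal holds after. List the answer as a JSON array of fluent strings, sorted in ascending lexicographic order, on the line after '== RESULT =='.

Compute (G \ add) ∪ pre:
  G ∩ del = {}  (empty — regression defined)
  G \ add = {at(dock), have(k3), key_at(k3,bay)} \ {at(dock)} = {have(k3), key_at(k3,bay)}
  ∪ pre   = {have(k3), key_at(k3,bay)} ∪ {at(lab), open(d_dock_lab)}
          = {at(lab), have(k3), key_at(k3,bay), open(d_dock_lab)}

== RESULT ==
["at(lab)", "have(k3)", "key_at(k3,bay)", "open(d_dock_lab)"]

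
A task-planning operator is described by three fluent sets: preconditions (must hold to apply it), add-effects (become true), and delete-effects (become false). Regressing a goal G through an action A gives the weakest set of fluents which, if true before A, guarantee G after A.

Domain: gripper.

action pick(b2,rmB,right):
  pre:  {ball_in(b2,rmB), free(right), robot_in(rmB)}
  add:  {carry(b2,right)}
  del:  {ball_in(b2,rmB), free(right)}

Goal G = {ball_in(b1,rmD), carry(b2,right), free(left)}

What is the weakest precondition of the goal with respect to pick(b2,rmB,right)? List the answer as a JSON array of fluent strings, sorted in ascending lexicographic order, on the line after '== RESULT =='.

Regress:
  G ∩ del = {}  (empty — regression defined)
  G \ add = {ball_in(b1,rmD), carry(b2,right), free(left)} \ {carry(b2,right)} = {ball_in(b1,rmD), free(left)}
  ∪ pre   = {ball_in(b1,rmD), free(left)} ∪ {ball_in(b2,rmB), free(right), robot_in(rmB)}
          = {ball_in(b1,rmD), ball_in(b2,rmB), free(left), free(right), robot_in(rmB)}

== RESULT ==
["ball_in(b1,rmD)", "ball_in(b2,rmB)", "free(left)", "free(right)", "robot_in(rmB)"]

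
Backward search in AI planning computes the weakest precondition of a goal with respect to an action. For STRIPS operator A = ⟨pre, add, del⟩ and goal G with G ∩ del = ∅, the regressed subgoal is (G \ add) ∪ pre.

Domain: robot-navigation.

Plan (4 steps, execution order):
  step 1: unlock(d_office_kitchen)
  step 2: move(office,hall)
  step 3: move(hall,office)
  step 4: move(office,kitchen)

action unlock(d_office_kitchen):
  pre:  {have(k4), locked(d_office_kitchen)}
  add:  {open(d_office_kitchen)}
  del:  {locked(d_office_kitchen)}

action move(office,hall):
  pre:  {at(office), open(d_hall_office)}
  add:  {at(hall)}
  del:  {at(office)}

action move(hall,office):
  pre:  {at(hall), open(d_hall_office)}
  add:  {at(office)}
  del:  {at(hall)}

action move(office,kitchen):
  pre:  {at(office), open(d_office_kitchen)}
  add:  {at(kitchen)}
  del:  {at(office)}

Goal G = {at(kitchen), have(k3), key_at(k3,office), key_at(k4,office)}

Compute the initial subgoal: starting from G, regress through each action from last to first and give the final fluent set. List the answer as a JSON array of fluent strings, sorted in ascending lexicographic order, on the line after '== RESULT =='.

Work backward from the goal:
  through step 4 (move(office,kitchen)): drop {at(kitchen)}, keep {have(k3), key_at(k3,office), key_at(k4,office)}, require {at(office), open(d_office_kitchen)}
    → {at(office), have(k3), key_at(k3,office), key_at(k4,office), open(d_office_kitchen)}
  through step 3 (move(hall,office)): drop {at(office)}, keep {have(k3), key_at(k3,office), key_at(k4,office), open(d_office_kitchen)}, require {at(hall), open(d_hall_office)}
    → {at(hall), have(k3), key_at(k3,office), key_at(k4,office), open(d_hall_office), open(d_office_kitchen)}
  through step 2 (move(office,hall)): drop {at(hall)}, keep {have(k3), key_at(k3,office), key_at(k4,office), open(d_hall_office), open(d_office_kitchen)}, require {at(office), open(d_hall_office)}
    → {at(office), have(k3), key_at(k3,office), key_at(k4,office), open(d_hall_office), open(d_office_kitchen)}
  through step 1 (unlock(d_office_kitchen)): drop {open(d_office_kitchen)}, keep {at(office), have(k3), key_at(k3,office), key_at(k4,office), open(d_hall_office)}, require {have(k4), locked(d_office_kitchen)}
    → {at(office), have(k3), have(k4), key_at(k3,office), key_at(k4,office), locked(d_office_kitchen), open(d_hall_office)}

== RESULT ==
["at(office)", "have(k3)", "have(k4)", "key_at(k3,office)", "key_at(k4,office)", "locked(d_office_kitchen)", "open(d_hall_office)"]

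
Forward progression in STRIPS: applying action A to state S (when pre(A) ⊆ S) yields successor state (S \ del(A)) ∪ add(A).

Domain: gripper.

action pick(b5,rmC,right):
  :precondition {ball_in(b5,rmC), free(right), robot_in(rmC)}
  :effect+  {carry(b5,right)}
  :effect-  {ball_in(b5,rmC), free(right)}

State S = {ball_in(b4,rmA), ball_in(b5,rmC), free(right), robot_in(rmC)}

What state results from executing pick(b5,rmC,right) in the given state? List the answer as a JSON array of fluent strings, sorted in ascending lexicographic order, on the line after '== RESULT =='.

Compute (S \ del) ∪ add:
  pre ⊆ S: {ball_in(b5,rmC), free(right), robot_in(rmC)} ⊆ S  — applicable
  S \ del = {ball_in(b4,rmA), robot_in(rmC)}
  ∪ add   = {ball_in(b4,rmA), carry(b5,right), robot_in(rmC)}

== RESULT ==
["ball_in(b4,rmA)", "carry(b5,right)", "robot_in(rmC)"]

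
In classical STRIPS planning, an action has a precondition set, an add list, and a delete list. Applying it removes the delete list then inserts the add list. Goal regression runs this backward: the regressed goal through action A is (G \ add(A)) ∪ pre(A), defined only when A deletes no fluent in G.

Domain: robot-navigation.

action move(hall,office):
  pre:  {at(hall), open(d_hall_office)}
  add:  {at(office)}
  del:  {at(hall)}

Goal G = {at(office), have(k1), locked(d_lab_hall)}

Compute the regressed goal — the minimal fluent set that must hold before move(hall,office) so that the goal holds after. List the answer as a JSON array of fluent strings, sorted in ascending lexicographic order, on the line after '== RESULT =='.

Regress:
  G ∩ del = {}  (empty — regression defined)
  G \ add = {at(office), have(k1), locked(d_lab_hall)} \ {at(office)} = {have(k1), locked(d_lab_hall)}
  ∪ pre   = {have(k1), locked(d_lab_hall)} ∪ {at(hall), open(d_hall_office)}
          = {at(hall), have(k1), locked(d_lab_hall), open(d_hall_office)}

== RESULT ==
["at(hall)", "have(k1)", "locked(d_lab_hall)", "open(d_hall_office)"]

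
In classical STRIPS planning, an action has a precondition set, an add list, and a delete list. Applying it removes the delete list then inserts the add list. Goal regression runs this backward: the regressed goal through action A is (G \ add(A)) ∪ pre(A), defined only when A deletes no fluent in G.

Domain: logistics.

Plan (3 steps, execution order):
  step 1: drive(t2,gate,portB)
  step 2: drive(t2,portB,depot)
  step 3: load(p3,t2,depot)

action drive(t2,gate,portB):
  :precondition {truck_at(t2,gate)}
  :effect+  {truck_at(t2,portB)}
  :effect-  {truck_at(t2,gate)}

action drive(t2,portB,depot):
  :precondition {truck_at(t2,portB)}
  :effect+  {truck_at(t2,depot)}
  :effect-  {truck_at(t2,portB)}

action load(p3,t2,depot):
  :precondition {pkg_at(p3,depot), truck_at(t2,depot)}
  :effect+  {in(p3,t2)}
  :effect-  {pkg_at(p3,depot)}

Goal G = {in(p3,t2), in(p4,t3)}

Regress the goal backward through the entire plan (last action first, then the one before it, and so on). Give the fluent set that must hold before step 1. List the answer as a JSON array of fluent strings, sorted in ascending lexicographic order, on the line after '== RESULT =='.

Regress step by step:
  through step 3 (load(p3,t2,depot)): drop {in(p3,t2)}, keep {in(p4,t3)}, require {pkg_at(p3,depot), truck_at(t2,depot)}
    → {in(p4,t3), pkg_at(p3,depot), truck_at(t2,depot)}
  through step 2 (drive(t2,portB,depot)): drop {truck_at(t2,depot)}, keep {in(p4,t3), pkg_at(p3,depot)}, require {truck_at(t2,portB)}
    → {in(p4,t3), pkg_at(p3,depot), truck_at(t2,portB)}
  through step 1 (drive(t2,gate,portB)): drop {truck_at(t2,portB)}, keep {in(p4,t3), pkg_at(p3,depot)}, require {truck_at(t2,gate)}
    → {in(p4,t3), pkg_at(p3,depot), truck_at(t2,gate)}

== RESULT ==
["in(p4,t3)", "pkg_at(p3,depot)", "truck_at(t2,gate)"]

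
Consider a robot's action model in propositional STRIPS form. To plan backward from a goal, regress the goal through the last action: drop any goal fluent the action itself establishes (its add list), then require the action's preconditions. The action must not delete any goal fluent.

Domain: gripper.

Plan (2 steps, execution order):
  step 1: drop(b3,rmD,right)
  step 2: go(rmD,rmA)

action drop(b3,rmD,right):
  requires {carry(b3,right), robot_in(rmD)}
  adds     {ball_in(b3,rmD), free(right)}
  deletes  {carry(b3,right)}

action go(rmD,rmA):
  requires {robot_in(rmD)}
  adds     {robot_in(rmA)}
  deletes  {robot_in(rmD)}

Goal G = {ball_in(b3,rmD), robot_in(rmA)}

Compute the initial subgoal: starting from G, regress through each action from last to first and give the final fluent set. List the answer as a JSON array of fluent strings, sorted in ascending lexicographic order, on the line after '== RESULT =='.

Work backward from the goal:
  through step 2 (go(rmD,rmA)): drop {robot_in(rmA)}, keep {ball_in(b3,rmD)}, require {robot_in(rmD)}
    → {ball_in(b3,rmD), robot_in(rmD)}
  through step 1 (drop(b3,rmD,right)): drop {ball_in(b3,rmD)}, keep {robot_in(rmD)}, require {carry(b3,right), robot_in(rmD)}
    → {carry(b3,right), robot_in(rmD)}

== RESULT ==
["carry(b3,right)", "robot_in(rmD)"]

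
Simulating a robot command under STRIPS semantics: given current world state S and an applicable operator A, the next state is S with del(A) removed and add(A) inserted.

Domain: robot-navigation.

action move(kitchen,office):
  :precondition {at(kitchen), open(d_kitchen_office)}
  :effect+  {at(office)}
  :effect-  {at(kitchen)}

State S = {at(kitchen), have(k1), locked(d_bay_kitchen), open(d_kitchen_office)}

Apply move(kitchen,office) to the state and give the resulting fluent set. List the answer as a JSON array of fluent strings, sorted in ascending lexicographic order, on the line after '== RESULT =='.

Progress:
  pre ⊆ S: {at(kitchen), open(d_kitchen_office)} ⊆ S  — applicable
  S \ del = {have(k1), locked(d_bay_kitchen), open(d_kitchen_office)}
  ∪ add   = {at(office), have(k1), locked(d_bay_kitchen), open(d_kitchen_office)}

== RESULT ==
["at(office)", "have(k1)", "locked(d_bay_kitchen)", "open(d_kitchen_office)"]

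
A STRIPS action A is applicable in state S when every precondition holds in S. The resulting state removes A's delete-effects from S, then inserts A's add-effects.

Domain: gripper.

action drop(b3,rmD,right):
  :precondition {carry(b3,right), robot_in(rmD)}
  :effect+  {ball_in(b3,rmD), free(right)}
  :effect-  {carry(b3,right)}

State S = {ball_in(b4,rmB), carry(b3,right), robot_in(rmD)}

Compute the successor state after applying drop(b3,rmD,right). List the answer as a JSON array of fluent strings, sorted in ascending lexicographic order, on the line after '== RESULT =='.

Compute (S \ del) ∪ add:
  pre ⊆ S: {carry(b3,right), robot_in(rmD)} ⊆ S  — applicable
  S \ del = {ball_in(b4,rmB), robot_in(rmD)}
  ∪ add   = {ball_in(b3,rmD), ball_in(b4,rmB), free(right), robot_in(rmD)}

== RESULT ==
["ball_in(b3,rmD)", "ball_in(b4,rmB)", "free(right)", "robot_in(rmD)"]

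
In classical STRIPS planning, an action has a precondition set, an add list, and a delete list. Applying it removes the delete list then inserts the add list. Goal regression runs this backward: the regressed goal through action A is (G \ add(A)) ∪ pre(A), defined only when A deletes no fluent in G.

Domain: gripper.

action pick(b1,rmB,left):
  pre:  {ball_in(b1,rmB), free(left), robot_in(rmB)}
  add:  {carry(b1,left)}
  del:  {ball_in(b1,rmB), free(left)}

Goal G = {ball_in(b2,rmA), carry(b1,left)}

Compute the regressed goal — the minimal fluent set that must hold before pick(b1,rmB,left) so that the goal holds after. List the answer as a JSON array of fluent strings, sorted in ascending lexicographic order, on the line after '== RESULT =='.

Regress:
  G ∩ del = {}  (empty — regression defined)
  G \ add = {ball_in(b2,rmA), carry(b1,left)} \ {carry(b1,left)} = {ball_in(b2,rmA)}
  ∪ pre   = {ball_in(b2,rmA)} ∪ {ball_in(b1,rmB), free(left), robot_in(rmB)}
          = {ball_in(b1,rmB), ball_in(b2,rmA), free(left), robot_in(rmB)}

== RESULT ==
["ball_in(b1,rmB)", "ball_in(b2,rmA)", "free(left)", "robot_in(rmB)"]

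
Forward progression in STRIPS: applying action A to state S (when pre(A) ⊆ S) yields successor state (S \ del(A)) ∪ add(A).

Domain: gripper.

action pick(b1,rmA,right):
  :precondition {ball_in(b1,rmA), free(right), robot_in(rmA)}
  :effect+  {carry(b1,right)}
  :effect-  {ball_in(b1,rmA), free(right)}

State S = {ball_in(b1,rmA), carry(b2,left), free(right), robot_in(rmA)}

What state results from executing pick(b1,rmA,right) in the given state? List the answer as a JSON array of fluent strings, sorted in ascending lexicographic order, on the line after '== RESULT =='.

Compute (S \ del) ∪ add:
  pre ⊆ S: {ball_in(b1,rmA), free(right), robot_in(rmA)} ⊆ S  — applicable
  S \ del = {carry(b2,left), robot_in(rmA)}
  ∪ add   = {carry(b1,right), carry(b2,left), robot_in(rmA)}

== RESULT ==
["carry(b1,right)", "carry(b2,left)", "robot_in(rmA)"]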